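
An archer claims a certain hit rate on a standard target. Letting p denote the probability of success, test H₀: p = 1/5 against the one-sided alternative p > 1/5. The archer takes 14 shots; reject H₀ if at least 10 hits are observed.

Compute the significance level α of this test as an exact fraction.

56213/1220703125

α = P(reject H₀ | H₀ true) = P(S ≥ 10 | p = 1/5), with S ~ Binomial(14, 1/5).
P(S ≥ 10) = Σ_{j=10}^{14} C(14,j)·(1/5)^j·(4/5)^{14-j} = 56213/1220703125.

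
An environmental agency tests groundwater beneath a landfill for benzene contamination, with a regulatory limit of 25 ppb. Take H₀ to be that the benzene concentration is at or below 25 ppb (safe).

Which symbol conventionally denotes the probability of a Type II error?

β

P(Type II error) = P(fail to reject H₀ | H₀ false) = β.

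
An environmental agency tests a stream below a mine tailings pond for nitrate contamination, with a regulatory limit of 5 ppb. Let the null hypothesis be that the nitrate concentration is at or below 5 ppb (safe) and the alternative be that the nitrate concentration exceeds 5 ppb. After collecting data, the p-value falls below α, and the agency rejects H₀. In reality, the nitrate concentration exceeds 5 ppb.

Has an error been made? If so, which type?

No error — this is a correct decision.

The test rejected a false H₀ — the decision matches the true state.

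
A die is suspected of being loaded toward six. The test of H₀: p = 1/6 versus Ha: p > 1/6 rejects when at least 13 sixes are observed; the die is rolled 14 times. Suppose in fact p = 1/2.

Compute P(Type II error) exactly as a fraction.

β = P(fail to reject H₀ | Ha true) = P(X ≤ 12 | p = 1/2), X ~ Binomial(14, 1/2).
Adding the binomial probabilities P(X=0)+…+P(X=12) at p = 1/2 gives 16369/16384.

16369/16384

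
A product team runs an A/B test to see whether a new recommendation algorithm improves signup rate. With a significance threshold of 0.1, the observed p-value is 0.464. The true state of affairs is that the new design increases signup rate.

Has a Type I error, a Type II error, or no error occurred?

The conventional null hypothesis is that the new design has no effect on signup rate.
Since p = 0.464 ≥ α = 0.1, H₀ is not rejected.
H₀ is false (actually the new design increases signup rate).
Failing to reject a false H₀ is a Type II error.

Type II error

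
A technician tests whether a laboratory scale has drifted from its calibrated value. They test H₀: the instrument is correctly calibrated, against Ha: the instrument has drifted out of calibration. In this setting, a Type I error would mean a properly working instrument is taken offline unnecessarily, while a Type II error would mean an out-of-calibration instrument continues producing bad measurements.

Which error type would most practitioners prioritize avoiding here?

Type II error

The Type II consequence (an out-of-calibration instrument continues producing bad measurements) is more severe than the Type I consequence (a properly working instrument is taken offline unnecessarily).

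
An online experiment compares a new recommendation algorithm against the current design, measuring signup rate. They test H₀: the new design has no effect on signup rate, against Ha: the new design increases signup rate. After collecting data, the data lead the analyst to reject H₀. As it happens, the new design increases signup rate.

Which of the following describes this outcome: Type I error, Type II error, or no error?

The test rejected a false H₀ — the decision matches the true state.

Neither — the decision is correct.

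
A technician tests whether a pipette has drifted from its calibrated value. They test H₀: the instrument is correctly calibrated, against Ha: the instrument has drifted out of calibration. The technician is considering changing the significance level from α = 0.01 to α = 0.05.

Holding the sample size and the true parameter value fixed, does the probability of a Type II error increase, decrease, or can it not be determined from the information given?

It decreases.

Relaxing α lowers the evidence threshold; under Ha, outcomes that previously fell short now trigger rejection.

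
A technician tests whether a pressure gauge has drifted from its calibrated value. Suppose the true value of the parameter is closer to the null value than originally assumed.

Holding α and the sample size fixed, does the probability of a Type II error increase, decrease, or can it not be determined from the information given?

A smaller true effect puts the Ha sampling distribution closer to H₀, so more of it falls in the non-rejection region.

It increases.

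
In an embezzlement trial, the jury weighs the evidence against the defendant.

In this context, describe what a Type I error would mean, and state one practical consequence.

With the conventional null hypothesis that the defendant is innocent:
A Type I error is rejecting H₀ when H₀ is true.
Here that means convicting the defendant when actually the defendant is innocent.

A Type I error would mean concluding that the defendant is guilty when in fact the defendant is innocent. Consequence: an innocent person is convicted and punished.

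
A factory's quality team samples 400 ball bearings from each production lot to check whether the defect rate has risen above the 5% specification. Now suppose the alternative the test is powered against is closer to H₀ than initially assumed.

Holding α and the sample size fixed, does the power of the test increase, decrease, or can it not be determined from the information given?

A smaller true effect puts the Ha sampling distribution closer to H₀, so more of it falls in the non-rejection region.
Since power = 1 − β and β increases, power decreases.

It decreases.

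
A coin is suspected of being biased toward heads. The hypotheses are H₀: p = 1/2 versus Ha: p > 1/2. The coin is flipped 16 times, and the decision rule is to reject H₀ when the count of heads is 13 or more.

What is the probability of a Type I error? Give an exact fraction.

697/65536

α = P(reject H₀ | H₀ true) = P(Y ≥ 13 | p = 1/2), with Y ~ Binomial(16, 1/2).
That's C(16,13) + C(16,14) + C(16,15) + C(16,16) over 2^16, i.e. (560 + 120 + 16 + 1)/65536 = 697/65536.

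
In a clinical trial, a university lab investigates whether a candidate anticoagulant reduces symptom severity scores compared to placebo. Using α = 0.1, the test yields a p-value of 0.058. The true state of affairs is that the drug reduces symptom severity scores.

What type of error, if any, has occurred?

No error (correct decision).

The conventional null hypothesis is that the drug has no effect on symptom severity scores.
Since p = 0.058 < α = 0.1, H₀ is rejected.
H₀ is false (actually the drug reduces symptom severity scores).
The decision matches the true state — no error.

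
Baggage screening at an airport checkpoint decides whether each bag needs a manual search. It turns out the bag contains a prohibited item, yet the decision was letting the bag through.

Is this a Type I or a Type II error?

The null hypothesis here is that the bag contains no prohibited items.
'Letting the bag through' corresponds to failing to reject H₀.
H₀ was not rejected but H₀ is false — a Type II error (false negative).

Type II error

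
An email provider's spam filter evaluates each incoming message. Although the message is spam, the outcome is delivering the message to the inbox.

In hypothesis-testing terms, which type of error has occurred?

The null hypothesis here is that the message is legitimate (not spam).
'Delivering the message to the inbox' corresponds to failing to reject H₀.
H₀ was not rejected but H₀ is false — a Type II error (false negative).

Type II error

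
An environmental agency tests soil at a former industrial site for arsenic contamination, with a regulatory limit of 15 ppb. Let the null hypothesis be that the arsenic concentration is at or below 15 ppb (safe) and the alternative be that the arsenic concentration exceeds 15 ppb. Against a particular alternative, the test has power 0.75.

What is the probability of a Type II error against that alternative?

0.25

Power = 1 − β, so β = 1 − 0.75 = 0.25.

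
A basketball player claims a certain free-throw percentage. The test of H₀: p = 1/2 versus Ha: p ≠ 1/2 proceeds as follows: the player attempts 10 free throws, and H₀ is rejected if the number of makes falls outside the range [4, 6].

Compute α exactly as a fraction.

Under H₀, S ~ Binomial(10, 1/2); α is the probability of landing in either tail, P(S ≤ 3) + P(S ≥ 7).
Each tail has probability (1 + 10 + 45 + 120)/1024; doubling gives α = 352/1024 = 11/32.

11/32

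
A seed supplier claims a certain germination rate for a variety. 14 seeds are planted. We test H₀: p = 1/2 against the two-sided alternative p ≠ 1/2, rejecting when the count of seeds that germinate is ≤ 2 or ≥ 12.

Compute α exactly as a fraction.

53/4096

Under H₀, S ~ Binomial(14, 1/2); α is the probability of landing in either tail, P(S ≤ 2) + P(S ≥ 12).
Each tail has probability (1 + 14 + 91)/16384; doubling gives α = 212/16384 = 53/4096.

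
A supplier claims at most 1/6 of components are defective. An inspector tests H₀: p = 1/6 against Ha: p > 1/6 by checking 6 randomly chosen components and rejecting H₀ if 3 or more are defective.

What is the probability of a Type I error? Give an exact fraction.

1453/23328

The significance level is the probability, assuming p = 1/6, of seeing 3 or more defectives in 6 draws.
Via the complement, α = 1 − Σ_{j=0}^{2} C(6,j)(1/6)^j(5/6)^{6-j} = 1453/23328.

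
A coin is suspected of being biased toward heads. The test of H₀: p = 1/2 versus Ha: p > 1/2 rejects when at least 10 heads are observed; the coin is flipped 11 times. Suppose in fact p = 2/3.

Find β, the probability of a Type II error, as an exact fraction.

163835/177147

β = P(fail to reject H₀ | Ha true) = P(X ≤ 9 | p = 2/3), X ~ Binomial(11, 2/3).
Summing C(11,j)·(2/3)^j·(1/3)^{11-j} for j = 0..9 gives 163835/177147.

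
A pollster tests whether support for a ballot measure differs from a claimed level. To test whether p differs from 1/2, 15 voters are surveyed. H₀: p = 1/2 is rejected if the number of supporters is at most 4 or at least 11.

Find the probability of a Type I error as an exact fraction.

1941/16384

Under H₀, Y ~ Binomial(15, 1/2); α is the probability of landing in either tail, P(Y ≤ 4) + P(Y ≥ 11).
By symmetry, α = 2·P(Y ≤ 4) = 2·(1 + 15 + 105 + 455 + 1365)/32768 = 3882/32768 = 1941/16384.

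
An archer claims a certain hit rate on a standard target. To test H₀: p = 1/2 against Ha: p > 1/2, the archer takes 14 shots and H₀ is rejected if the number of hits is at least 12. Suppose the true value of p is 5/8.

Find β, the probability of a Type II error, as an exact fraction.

2070361146177/2199023255552

Under the alternative p = 5/8, X ~ Binomial(14, 5/8); β is the probability the test does not reject, P(X < 12).
Adding the binomial probabilities P(X=0)+…+P(X=11) at p = 5/8 gives 2070361146177/2199023255552.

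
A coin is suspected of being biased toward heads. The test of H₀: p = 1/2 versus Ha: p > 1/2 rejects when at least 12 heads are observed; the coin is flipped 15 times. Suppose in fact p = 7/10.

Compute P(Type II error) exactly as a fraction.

87891509014119/125000000000000

Under the alternative p = 7/10, X ~ Binomial(15, 7/10); β is the probability the test does not reject, P(X < 12).
Adding the binomial probabilities P(X=0)+…+P(X=11) at p = 7/10 gives 87891509014119/125000000000000.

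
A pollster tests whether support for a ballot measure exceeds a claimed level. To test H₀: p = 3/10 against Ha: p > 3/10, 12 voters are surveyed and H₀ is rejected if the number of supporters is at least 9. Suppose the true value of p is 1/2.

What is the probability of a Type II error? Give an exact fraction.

Under the alternative p = 1/2, S ~ Binomial(12, 1/2); β is the probability the test does not reject, P(S < 9).
Summing C(12,j)·(1/2)^j·(1/2)^{12-j} for j = 0..8 gives 3797/4096.

3797/4096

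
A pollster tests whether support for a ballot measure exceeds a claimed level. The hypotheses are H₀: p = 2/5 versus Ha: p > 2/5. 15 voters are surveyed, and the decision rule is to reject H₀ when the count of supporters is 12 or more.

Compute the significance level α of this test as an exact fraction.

The Type I error probability is α = P(X ≥ 12) computed under H₀, where X ~ Binomial(15, 2/5).
Adding the binomial terms for j = 12 through 15 with p = 2/5 yields 58830848/30517578125.

58830848/30517578125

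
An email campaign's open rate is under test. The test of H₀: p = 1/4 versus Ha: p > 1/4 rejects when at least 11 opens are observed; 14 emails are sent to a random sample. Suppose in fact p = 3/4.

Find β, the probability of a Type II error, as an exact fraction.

Under the alternative p = 3/4, K ~ Binomial(14, 3/4); β is the probability the test does not reject, P(K < 11).
Summing C(14,j)·(3/4)^j·(1/4)^{14-j} for j = 0..10 gives 64244663/134217728.

64244663/134217728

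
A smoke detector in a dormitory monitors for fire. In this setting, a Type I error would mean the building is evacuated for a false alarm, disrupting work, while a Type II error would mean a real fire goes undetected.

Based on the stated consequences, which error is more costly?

The Type II consequence (a real fire goes undetected) is more severe than the Type I consequence (the building is evacuated for a false alarm, disrupting work).

Type II error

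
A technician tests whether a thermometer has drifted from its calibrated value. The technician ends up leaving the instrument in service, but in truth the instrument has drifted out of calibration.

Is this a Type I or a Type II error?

The null hypothesis here is that the instrument is correctly calibrated.
'Leaving the instrument in service' corresponds to failing to reject H₀.
H₀ was not rejected but H₀ is false — a Type II error (false negative).

Type II error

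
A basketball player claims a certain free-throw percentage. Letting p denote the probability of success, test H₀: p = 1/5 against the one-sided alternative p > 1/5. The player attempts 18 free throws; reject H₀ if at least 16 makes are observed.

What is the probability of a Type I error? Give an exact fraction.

α = P(reject H₀ | H₀ true) = P(S ≥ 16 | p = 1/5), with S ~ Binomial(18, 1/5).
P(S ≥ 16) = Σ_{j=16}^{18} C(18,j)·(1/5)^j·(4/5)^{18-j} = 2521/3814697265625.

2521/3814697265625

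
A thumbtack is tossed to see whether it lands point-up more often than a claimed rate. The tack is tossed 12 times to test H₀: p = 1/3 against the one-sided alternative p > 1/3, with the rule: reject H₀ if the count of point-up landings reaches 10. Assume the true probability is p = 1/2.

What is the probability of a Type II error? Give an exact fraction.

4017/4096

A Type II error is failing to reject when Ha holds: with p = 1/2, β = P(S ≤ 9).
Equivalently, β = 1 − P(S ≥ 10) = 4017/4096.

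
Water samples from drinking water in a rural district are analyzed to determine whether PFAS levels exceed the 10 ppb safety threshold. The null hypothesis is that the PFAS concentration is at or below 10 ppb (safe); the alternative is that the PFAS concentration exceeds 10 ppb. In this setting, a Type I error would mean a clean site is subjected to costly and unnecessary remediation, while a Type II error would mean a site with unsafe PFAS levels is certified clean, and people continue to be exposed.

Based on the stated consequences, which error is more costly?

Type II error

The Type II consequence (a site with unsafe PFAS levels is certified clean, and people continue to be exposed) is more severe than the Type I consequence (a clean site is subjected to costly and unnecessary remediation).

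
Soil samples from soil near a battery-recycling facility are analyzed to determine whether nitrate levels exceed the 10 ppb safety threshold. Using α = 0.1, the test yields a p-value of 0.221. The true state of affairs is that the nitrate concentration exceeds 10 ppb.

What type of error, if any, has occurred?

The conventional null hypothesis is that the nitrate concentration is at or below 10 ppb (safe).
Since p = 0.221 ≥ α = 0.1, H₀ is not rejected.
H₀ is false (actually the nitrate concentration exceeds 10 ppb).
Failing to reject a false H₀ is a Type II error.

Type II error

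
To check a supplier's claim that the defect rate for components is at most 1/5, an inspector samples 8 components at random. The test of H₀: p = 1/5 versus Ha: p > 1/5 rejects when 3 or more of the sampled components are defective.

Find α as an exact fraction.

Under H₀, K ~ Binomial(8, 1/5); the Type I error rate is P(K ≥ 3).
Via the complement, α = 1 − Σ_{j=0}^{2} C(8,j)(1/5)^j(4/5)^{8-j} = 79329/390625.

79329/390625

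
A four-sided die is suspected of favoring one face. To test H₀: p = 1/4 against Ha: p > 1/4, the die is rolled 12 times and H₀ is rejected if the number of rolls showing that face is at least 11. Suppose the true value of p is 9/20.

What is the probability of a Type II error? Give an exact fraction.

4091575270595131/4096000000000000

Under the alternative p = 9/20, K ~ Binomial(12, 9/20); β is the probability the test does not reject, P(K < 11).
Adding the binomial probabilities P(K=0)+…+P(K=10) at p = 9/20 gives 4091575270595131/4096000000000000.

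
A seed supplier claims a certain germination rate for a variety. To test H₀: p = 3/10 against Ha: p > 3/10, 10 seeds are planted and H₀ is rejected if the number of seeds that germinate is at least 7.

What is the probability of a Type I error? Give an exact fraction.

6620049/625000000

α = P(reject H₀ | H₀ true) = P(K ≥ 7 | p = 3/10), with K ~ Binomial(10, 3/10).
Adding the binomial terms for j = 7 through 10 with p = 3/10 yields 6620049/625000000.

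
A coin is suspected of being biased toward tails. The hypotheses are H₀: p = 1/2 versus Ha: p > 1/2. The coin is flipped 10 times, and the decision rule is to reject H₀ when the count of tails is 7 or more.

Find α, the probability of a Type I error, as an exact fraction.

Under H₀, K ~ Binomial(10, 1/2), and α = P(K ≥ 7).
Summing the upper tail: (120 + 45 + 10 + 1) / 2^10 = 176/1024 = 11/64.

11/64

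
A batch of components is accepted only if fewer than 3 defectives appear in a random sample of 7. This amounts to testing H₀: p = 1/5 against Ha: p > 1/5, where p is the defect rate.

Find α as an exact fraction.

The significance level is the probability, assuming p = 1/5, of seeing 3 or more defectives in 7 draws.
α = 1 − P(Y ≤ 2) = 1 − 13312/15625 = 2313/15625.

2313/15625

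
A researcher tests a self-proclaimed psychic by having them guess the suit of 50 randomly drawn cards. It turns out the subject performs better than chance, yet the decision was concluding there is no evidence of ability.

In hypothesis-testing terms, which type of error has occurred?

Type II error

The null hypothesis here is that the subject is guessing at random (p = 1/4).
'Concluding there is no evidence of ability' corresponds to failing to reject H₀.
H₀ was not rejected but H₀ is false — a Type II error (false negative).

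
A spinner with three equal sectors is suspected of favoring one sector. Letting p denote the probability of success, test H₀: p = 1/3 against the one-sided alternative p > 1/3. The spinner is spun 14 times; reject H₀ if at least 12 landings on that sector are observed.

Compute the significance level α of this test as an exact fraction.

131/1594323

The Type I error probability is α = P(Y ≥ 12) computed under H₀, where Y ~ Binomial(14, 1/3).
P(Y ≥ 12) = Σ_{j=12}^{14} C(14,j)·(1/3)^j·(2/3)^{14-j} = 131/1594323.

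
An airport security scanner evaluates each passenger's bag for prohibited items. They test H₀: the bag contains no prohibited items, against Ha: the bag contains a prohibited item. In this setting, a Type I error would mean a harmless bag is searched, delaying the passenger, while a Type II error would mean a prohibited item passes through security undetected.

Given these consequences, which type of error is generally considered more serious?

The Type II consequence (a prohibited item passes through security undetected) is more severe than the Type I consequence (a harmless bag is searched, delaying the passenger).

Type II error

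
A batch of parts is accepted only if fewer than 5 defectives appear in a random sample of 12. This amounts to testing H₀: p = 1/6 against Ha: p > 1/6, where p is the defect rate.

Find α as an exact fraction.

13187681/362797056

Under H₀, K ~ Binomial(12, 1/6); the Type I error rate is P(K ≥ 5).
α = 1 − P(K ≤ 4) = 1 − 349609375/362797056 = 13187681/362797056.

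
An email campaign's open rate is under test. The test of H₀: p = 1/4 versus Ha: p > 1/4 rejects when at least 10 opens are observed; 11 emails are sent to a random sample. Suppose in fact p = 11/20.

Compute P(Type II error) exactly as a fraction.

20194688329389/20480000000000

β = P(fail to reject H₀ | Ha true) = P(K ≤ 9 | p = 11/20), K ~ Binomial(11, 11/20).
Summing C(11,j)·(11/20)^j·(9/20)^{11-j} for j = 0..9 gives 20194688329389/20480000000000.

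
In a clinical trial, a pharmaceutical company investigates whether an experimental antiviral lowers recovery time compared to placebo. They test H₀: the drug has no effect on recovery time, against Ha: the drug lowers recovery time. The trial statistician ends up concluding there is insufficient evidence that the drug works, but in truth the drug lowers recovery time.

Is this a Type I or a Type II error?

'Concluding there is insufficient evidence that the drug works' corresponds to failing to reject H₀.
H₀ was not rejected but H₀ is false — a Type II error (false negative).

Type II error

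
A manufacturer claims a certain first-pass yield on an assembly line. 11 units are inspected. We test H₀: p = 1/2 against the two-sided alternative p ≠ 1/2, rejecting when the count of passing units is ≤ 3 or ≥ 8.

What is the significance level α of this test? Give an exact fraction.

29/128

Under H₀, K ~ Binomial(11, 1/2); α is the probability of landing in either tail, P(K ≤ 3) + P(K ≥ 8).
Each tail has probability (1 + 11 + 55 + 165)/2048; doubling gives α = 464/2048 = 29/128.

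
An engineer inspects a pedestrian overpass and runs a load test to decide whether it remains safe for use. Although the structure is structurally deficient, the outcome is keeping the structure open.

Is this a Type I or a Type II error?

The null hypothesis here is that the structure meets the required load capacity (safe).
'Keeping the structure open' corresponds to failing to reject H₀.
H₀ was not rejected but H₀ is false — a Type II error (false negative).

Type II error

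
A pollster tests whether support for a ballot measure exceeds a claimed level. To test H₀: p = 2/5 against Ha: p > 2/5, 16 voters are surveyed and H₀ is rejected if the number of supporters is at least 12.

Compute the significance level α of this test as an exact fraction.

149405696/30517578125

α = P(reject H₀ | H₀ true) = P(X ≥ 12 | p = 2/5), with X ~ Binomial(16, 2/5).
Summing C(16,j)(2/5)^j(3/5)^{16−j} for j = 12,…,16 gives 149405696/30517578125.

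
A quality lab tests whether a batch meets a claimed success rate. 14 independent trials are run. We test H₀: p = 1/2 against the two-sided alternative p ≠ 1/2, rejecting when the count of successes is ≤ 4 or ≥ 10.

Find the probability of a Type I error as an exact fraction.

Under H₀, Y ~ Binomial(14, 1/2); α is the probability of landing in either tail, P(Y ≤ 4) + P(Y ≥ 10).
Each tail has probability (1 + 14 + 91 + 364 + 1001)/16384; doubling gives α = 2942/16384 = 1471/8192.

1471/8192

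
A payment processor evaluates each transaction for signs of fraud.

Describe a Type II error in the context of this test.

With the conventional null hypothesis that the transaction is legitimate:
A Type II error is failing to reject H₀ when H₀ is false.
Here that means approving the transaction when actually the transaction is fraudulent.

A Type II error would mean concluding that the transaction is legitimate (or at least failing to establish that the transaction is fraudulent) when in fact the transaction is fraudulent.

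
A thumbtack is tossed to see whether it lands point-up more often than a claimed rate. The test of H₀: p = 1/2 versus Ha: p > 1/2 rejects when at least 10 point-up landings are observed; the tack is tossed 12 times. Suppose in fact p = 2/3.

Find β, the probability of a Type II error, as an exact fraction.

Under the alternative p = 2/3, Y ~ Binomial(12, 2/3); β is the probability the test does not reject, P(Y < 10).
Summing C(12,j)·(2/3)^j·(1/3)^{12-j} for j = 0..9 gives 435185/531441.

435185/531441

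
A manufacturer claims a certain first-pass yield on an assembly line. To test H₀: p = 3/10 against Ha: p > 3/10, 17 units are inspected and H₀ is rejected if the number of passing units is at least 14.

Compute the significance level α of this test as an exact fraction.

The Type I error probability is α = P(S ≥ 14) computed under H₀, where S ~ Binomial(17, 3/10).
Summing C(17,j)(3/10)^j(7/10)^{17−j} for j = 14,…,17 gives 121645250577/10000000000000000.

121645250577/10000000000000000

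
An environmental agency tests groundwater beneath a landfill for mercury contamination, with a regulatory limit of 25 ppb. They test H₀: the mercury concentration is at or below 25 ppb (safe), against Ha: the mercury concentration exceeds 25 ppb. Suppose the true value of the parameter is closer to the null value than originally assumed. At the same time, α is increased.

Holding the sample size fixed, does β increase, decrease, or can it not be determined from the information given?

Cannot be determined from the information given.

The first change alone would make β increase; the second alone would make β decrease. Which effect dominates depends on the magnitudes, which are not given.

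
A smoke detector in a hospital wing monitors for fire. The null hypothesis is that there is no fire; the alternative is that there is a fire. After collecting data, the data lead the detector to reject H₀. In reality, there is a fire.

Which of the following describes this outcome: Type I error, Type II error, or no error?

No error (correct decision).

The test rejected a false H₀ — the decision matches the true state.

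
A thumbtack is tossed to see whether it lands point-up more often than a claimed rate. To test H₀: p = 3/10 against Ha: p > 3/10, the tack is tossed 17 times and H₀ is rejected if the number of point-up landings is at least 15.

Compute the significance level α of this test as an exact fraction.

10087281621/10000000000000000

Under H₀, K ~ Binomial(17, 3/10), and α = P(K ≥ 15).
Adding the binomial terms for j = 15 through 17 with p = 3/10 yields 10087281621/10000000000000000.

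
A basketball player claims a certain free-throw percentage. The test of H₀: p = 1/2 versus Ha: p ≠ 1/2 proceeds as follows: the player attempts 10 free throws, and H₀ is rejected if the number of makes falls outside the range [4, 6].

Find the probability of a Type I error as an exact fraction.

11/32

Under H₀, Y ~ Binomial(10, 1/2); α is the probability of landing in either tail, P(Y ≤ 3) + P(Y ≥ 7).
Each tail has probability (1 + 10 + 45 + 120)/1024; doubling gives α = 352/1024 = 11/32.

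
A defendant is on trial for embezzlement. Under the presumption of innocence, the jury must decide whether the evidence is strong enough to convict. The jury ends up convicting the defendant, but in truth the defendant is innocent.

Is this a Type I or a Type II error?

Type I error

The null hypothesis here is that the defendant is innocent.
'Convicting the defendant' corresponds to rejecting H₀.
H₀ was rejected but H₀ is true — a Type I error (false positive).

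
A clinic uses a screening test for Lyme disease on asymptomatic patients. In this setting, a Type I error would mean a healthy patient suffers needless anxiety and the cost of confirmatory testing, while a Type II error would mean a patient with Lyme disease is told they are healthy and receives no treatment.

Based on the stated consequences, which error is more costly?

Type II error

The Type II consequence (a patient with Lyme disease is told they are healthy and receives no treatment) is more severe than the Type I consequence (a healthy patient suffers needless anxiety and the cost of confirmatory testing).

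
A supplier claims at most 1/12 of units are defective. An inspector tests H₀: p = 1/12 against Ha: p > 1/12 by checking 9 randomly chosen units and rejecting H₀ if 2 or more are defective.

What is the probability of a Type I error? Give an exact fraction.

Under H₀, S ~ Binomial(9, 1/12); the Type I error rate is P(S ≥ 2).
Via the complement, α = 1 − Σ_{j=0}^{1} C(9,j)(1/12)^j(11/12)^{9-j} = 218150683/1289945088.

218150683/1289945088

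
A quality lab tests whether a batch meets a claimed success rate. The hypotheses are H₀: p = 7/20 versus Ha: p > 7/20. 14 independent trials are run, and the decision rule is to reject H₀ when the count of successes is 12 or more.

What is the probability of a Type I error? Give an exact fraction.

115588589415551/819200000000000000

The Type I error probability is α = P(S ≥ 12) computed under H₀, where S ~ Binomial(14, 7/20).
P(S ≥ 12) = Σ_{j=12}^{14} C(14,j)·(7/20)^j·(13/20)^{14-j} = 115588589415551/819200000000000000.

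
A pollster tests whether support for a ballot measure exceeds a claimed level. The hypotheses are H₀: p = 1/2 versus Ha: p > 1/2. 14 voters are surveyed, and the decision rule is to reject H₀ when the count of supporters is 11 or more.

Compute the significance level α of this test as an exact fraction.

235/8192

α = P(reject H₀ | H₀ true) = P(X ≥ 11 | p = 1/2), with X ~ Binomial(14, 1/2).
P(X ≥ 11) = [C(14,11) + C(14,12) + C(14,13) + C(14,14)] / 2^14 = (364 + 91 + 14 + 1) / 16384 = 470/16384 = 235/8192.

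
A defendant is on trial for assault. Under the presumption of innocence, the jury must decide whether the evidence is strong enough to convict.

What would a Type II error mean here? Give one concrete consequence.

With the conventional null hypothesis that the defendant is innocent:
A Type II error is failing to reject H₀ when H₀ is false.
Here that means acquitting the defendant when actually the defendant is guilty.

A Type II error would mean concluding that the defendant is innocent (or at least failing to establish that the defendant is guilty) when in fact the defendant is guilty. Consequence: a guilty person goes free.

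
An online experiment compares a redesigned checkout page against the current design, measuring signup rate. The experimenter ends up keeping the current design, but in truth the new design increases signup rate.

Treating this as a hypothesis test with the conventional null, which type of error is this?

Type II error

The null hypothesis here is that the new design has no effect on signup rate.
'Keeping the current design' corresponds to failing to reject H₀.
H₀ was not rejected but H₀ is false — a Type II error (false negative).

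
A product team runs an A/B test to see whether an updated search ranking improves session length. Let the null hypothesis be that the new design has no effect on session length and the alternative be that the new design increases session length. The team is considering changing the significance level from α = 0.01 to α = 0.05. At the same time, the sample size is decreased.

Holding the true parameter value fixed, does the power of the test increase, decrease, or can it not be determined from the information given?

Cannot be determined from the information given.

The first change alone would make β decrease; the second alone would make β increase. Which effect dominates depends on the magnitudes, which are not given.
Since power = 1 − β, the effect on power is likewise indeterminate.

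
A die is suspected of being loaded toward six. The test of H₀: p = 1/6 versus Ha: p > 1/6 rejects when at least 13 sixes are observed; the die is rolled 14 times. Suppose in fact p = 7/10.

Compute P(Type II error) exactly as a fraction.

A Type II error is failing to reject when Ha holds: with p = 7/10, β = P(X ≤ 12).
Summing C(14,j)·(7/10)^j·(3/10)^{14-j} for j = 0..12 gives 95252438490057/100000000000000.

95252438490057/100000000000000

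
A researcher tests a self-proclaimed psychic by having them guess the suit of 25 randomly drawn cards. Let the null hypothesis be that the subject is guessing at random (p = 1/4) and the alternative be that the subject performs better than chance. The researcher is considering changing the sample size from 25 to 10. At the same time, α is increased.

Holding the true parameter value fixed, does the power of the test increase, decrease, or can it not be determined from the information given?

Cannot be determined from the information given.

The first change alone would make β increase; the second alone would make β decrease. Which effect dominates depends on the magnitudes, which are not given.
Since power = 1 − β, the effect on power is likewise indeterminate.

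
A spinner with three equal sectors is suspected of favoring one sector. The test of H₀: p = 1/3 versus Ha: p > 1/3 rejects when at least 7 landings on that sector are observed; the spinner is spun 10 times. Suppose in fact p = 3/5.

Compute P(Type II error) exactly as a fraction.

6032416/9765625

A Type II error is failing to reject when Ha holds: with p = 3/5, β = P(S ≤ 6).
Summing C(10,j)·(3/5)^j·(2/5)^{10-j} for j = 0..6 gives 6032416/9765625.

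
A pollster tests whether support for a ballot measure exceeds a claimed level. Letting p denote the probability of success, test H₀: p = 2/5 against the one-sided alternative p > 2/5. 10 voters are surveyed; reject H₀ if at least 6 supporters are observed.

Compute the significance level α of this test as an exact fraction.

α = P(reject H₀ | H₀ true) = P(S ≥ 6 | p = 2/5), with S ~ Binomial(10, 2/5).
Summing C(10,j)(2/5)^j(3/5)^{10−j} for j = 6,…,10 gives 1623424/9765625.

1623424/9765625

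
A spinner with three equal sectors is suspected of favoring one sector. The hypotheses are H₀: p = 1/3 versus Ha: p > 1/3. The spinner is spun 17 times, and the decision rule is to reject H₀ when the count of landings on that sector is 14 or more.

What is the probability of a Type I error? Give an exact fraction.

6019/129140163

Under H₀, S ~ Binomial(17, 1/3), and α = P(S ≥ 14).
Adding the binomial terms for j = 14 through 17 with p = 1/3 yields 6019/129140163.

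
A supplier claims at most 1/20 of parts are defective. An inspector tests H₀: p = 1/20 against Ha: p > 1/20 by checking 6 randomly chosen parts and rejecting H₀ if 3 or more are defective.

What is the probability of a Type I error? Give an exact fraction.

14271/6400000

α = P(reject H₀ | H₀ true) = P(K ≥ 3 | p = 1/20), K ~ Binomial(6, 1/20).
Via the complement, α = 1 − Σ_{j=0}^{2} C(6,j)(1/20)^j(19/20)^{6-j} = 14271/6400000.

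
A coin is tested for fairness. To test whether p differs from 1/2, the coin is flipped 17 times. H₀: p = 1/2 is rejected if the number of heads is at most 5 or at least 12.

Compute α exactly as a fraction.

4701/32768

Under H₀, X ~ Binomial(17, 1/2); α is the probability of landing in either tail, P(X ≤ 5) + P(X ≥ 12).
Each tail has probability (1 + 17 + 136 + 680 + 2380 + 6188)/131072; doubling gives α = 18804/131072 = 4701/32768.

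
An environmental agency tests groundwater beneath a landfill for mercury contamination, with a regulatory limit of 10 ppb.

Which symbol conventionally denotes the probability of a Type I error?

P(Type I error) = P(reject H₀ | H₀ true) = α, the significance level.

α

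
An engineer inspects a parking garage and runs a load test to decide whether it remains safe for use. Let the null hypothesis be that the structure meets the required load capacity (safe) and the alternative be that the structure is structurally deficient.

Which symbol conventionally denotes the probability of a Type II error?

P(Type II error) = P(fail to reject H₀ | H₀ false) = β.

β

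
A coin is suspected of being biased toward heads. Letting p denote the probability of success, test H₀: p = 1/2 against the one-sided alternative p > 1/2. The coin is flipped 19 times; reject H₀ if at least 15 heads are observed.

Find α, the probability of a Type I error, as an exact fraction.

1259/131072

The Type I error probability is α = P(X ≥ 15) computed under H₀, where X ~ Binomial(19, 1/2).
P(X ≥ 15) = [C(19,15) + C(19,16) + C(19,17) + C(19,18) + C(19,19)] / 2^19 = (3876 + 969 + 171 + 19 + 1) / 524288 = 5036/524288 = 1259/131072.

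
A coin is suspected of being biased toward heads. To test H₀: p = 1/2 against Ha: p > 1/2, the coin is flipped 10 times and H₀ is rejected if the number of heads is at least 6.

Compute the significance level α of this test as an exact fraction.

193/512

α = P(reject H₀ | H₀ true) = P(X ≥ 6 | p = 1/2), with X ~ Binomial(10, 1/2).
P(X ≥ 6) = [C(10,6) + C(10,7) + C(10,8) + C(10,9) + C(10,10)] / 2^10 = (210 + 120 + 45 + 10 + 1) / 1024 = 386/1024 = 193/512.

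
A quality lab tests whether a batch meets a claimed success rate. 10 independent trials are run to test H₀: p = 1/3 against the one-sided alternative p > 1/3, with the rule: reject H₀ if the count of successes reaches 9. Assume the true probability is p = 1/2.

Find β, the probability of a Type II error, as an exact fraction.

Under the alternative p = 1/2, Y ~ Binomial(10, 1/2); β is the probability the test does not reject, P(Y < 9).
Summing C(10,j)·(1/2)^j·(1/2)^{10-j} for j = 0..8 gives 1013/1024.

1013/1024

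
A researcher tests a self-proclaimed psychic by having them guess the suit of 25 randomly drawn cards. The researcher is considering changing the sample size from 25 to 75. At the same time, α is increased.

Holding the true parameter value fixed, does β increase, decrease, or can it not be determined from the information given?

It decreases.

Increasing n separates the H₀ and Ha sampling distributions, so under Ha fewer outcomes land in the acceptance region. Relaxing α lowers the evidence threshold; under Ha, outcomes that previously fell short now trigger rejection. Both changes push β in the same direction.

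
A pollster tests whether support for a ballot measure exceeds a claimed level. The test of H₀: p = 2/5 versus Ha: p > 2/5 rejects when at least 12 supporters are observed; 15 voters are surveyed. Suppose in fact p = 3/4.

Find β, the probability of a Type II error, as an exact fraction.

144609703/268435456

Under the alternative p = 3/4, X ~ Binomial(15, 3/4); β is the probability the test does not reject, P(X < 12).
Adding the binomial probabilities P(X=0)+…+P(X=11) at p = 3/4 gives 144609703/268435456.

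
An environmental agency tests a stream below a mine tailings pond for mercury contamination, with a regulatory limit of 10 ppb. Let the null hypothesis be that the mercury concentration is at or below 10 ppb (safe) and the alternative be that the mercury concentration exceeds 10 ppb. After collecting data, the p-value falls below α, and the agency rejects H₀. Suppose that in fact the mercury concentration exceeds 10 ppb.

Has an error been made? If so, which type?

No error (correct decision).

The test rejected a false H₀ — the decision matches the true state.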